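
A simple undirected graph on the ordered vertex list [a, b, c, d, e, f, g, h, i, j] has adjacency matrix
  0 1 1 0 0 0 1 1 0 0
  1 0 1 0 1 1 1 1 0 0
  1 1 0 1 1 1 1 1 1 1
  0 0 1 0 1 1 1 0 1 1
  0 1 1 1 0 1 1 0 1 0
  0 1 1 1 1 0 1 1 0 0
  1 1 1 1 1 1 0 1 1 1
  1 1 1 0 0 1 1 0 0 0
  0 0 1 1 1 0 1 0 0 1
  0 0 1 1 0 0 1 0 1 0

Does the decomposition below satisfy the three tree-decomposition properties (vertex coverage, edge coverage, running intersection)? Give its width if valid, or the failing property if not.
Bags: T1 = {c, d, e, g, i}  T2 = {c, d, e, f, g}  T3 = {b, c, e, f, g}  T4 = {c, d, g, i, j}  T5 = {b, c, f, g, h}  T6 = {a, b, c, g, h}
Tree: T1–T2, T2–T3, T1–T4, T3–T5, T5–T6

Every vertex of G appears in some bag (union = {a, b, c, d, e, f, g, h, i, j}); every edge is covered by a bag; and for each vertex v the set of bags containing v is connected in the bag tree. The decomposition is therefore valid. The largest bag has 5 vertices, so the width is 4.

Yes; width 4.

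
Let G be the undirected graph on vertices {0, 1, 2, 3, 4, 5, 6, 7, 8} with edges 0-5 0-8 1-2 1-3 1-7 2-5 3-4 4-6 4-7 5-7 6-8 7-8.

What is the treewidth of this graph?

3

A width-3 tree decomposition is:
Bags: B1 = {1, 2, 3, 5}  B2 = {1, 3, 5, 7}  B3 = {3, 4, 5, 7}  B4 = {0, 4, 5, 7}  B5 = {0, 4, 7, 8}  B6 = {0, 4, 6, 8}
Tree: B1–B2, B2–B3, B3–B4, B4–B5, B5–B6
The largest bag has 4 vertices, giving width 3; this decomposition certifies tw(G) ≤ 3. For the lower bound: the 4 vertex sets {1,2,3}, {5}, {7}, {0,4,6,8} are disjoint, each induces a connected subgraph, and every pair is joined by at least one edge of G. Contracting each set to a single vertex therefore yields K_{4} as a minor, and since treewidth is minor-monotone, tw(G) ≥ tw(K_{4}) = 3. The upper and lower bounds meet at 3, so that is the treewidth.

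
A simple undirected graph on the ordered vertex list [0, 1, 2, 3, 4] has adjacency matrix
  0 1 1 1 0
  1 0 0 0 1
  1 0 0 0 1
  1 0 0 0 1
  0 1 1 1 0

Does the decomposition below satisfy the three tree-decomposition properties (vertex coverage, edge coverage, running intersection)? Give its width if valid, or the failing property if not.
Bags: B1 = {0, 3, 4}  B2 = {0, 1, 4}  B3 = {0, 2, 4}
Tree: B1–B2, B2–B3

Every vertex of G appears in some bag (union = {0, 1, 2, 3, 4}); every edge is covered by a bag; and for each vertex v the set of bags containing v is connected in the bag tree. The decomposition is therefore valid. The largest bag has 3 vertices, so the width is 2.

Yes; width 2.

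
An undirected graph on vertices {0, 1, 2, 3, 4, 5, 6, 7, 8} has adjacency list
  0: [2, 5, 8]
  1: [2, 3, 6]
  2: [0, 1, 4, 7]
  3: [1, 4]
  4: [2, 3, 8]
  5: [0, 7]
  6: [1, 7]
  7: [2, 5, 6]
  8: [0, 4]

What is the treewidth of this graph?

3

A width-3 tree decomposition is:
Bags: B1 = {0, 4, 5, 8}  B2 = {0, 2, 4, 5}  B3 = {2, 4, 5, 7}  B4 = {2, 3, 4, 7}  B5 = {1, 2, 3, 7}  B6 = {1, 3, 6, 7}
Tree: B1–B2, B2–B3, B3–B4, B4–B5, B5–B6
Each bag holds 4 vertices, so the decomposition has width 3, which upper-bounds the treewidth. For the lower bound: the 4 vertex sets {0,5,8}, {4}, {2}, {1,3,6,7} are disjoint, each induces a connected subgraph, and every pair is joined by at least one edge of G. Contracting each set to a single vertex therefore yields K_{4} as a minor, and since treewidth is minor-monotone, tw(G) ≥ tw(K_{4}) = 3. Hence tw(G) = 3 exactly.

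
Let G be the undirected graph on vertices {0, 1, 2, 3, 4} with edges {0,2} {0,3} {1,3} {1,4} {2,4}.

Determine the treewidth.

2

A width-2 tree decomposition is:
Bags: B1 = {0, 1, 3}  B2 = {0, 1, 4}  B3 = {0, 2, 4}
Tree: B1–B2, B2–B3
Every bag has size at most 3, so the width is 3 − 1 = 2 and tw(G) ≤ 2. The edges 0–3–1–4–2–0 form a cycle, so G is not a tree and its treewidth is at least 2. Therefore the treewidth is 2.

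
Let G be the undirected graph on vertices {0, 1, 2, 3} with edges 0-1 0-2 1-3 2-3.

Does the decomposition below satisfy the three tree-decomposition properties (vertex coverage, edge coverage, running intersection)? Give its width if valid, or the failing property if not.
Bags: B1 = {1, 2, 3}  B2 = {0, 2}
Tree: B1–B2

No — edge (1,0) lies in no bag.

A tree decomposition must satisfy three properties: every vertex lies in some bag; for every edge, both endpoints lie together in some bag; and for every vertex, the bags containing it form a connected subtree. Here edge (1,0) lies in no bag, so the decomposition is invalid.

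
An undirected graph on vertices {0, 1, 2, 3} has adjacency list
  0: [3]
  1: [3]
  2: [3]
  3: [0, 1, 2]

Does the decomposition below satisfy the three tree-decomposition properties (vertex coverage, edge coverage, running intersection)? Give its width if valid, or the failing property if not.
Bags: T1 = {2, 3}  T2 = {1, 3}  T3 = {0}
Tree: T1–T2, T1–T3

No — edge (3,0) lies in no bag.

A tree decomposition must satisfy three properties: every vertex lies in some bag; for every edge, both endpoints lie together in some bag; and for every vertex, the bags containing it form a connected subtree. Here edge (3,0) lies in no bag, so the decomposition is invalid.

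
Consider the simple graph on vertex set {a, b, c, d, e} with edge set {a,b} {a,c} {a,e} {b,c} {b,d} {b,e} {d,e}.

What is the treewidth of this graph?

A width-2 tree decomposition is:
Bags: B1 = {a, b, e}  B2 = {a, b, c}  B3 = {b, d, e}
Tree: B1–B2, B1–B3
Each bag holds 3 vertices, so the decomposition has width 2, which upper-bounds the treewidth. For the lower bound, the 3 vertices {b, d, e} are pairwise adjacent, and any tree decomposition puts a clique entirely inside one bag — forcing width ≥ 2. Therefore the treewidth is 2.

2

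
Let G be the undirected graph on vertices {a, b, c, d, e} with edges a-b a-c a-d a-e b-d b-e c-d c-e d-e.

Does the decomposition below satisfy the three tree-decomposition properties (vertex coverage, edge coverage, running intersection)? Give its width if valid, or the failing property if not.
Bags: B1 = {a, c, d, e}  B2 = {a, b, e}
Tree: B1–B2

A tree decomposition must satisfy three properties: every vertex lies in some bag; for every edge, both endpoints lie together in some bag; and for every vertex, the bags containing it form a connected subtree. Here edge (d,b) lies in no bag, so the decomposition is invalid.

No — edge (d,b) lies in no bag.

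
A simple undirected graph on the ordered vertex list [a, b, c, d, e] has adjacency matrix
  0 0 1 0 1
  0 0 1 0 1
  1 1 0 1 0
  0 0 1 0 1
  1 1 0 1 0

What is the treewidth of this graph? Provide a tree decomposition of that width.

Treewidth 2.
Bags: B1 = {a, c, e}  B2 = {b, c, e}  B3 = {c, d, e}
Tree: B1–B2, B2–B3

Every bag has size at most 3, so the width is 3 − 1 = 2 and tw(G) ≤ 2. For the lower bound, G contains the cycle e–a–c–b–e, so G is not a forest; only forests have treewidth ≤ 1, hence tw(G) ≥ 2. The upper and lower bounds meet at 2, so that is the treewidth.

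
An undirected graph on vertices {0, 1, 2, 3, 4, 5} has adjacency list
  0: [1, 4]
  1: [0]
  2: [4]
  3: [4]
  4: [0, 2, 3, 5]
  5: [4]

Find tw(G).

1

A width-1 tree decomposition is:
Bags: B1 = {0, 4}  B2 = {3, 4}  B3 = {2, 4}  B4 = {0, 1}  B5 = {4, 5}
Tree: B1–B2, B1–B3, B1–B4, B2–B5
Each bag holds 2 vertices, so the decomposition has width 1, which upper-bounds the treewidth. G has an edge, so its treewidth is at least 1. The upper and lower bounds meet at 1, so that is the treewidth.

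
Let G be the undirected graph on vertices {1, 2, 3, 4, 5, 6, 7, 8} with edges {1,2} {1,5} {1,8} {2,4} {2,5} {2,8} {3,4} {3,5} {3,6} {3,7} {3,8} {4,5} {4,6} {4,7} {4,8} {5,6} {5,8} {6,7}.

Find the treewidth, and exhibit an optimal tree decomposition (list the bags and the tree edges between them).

Treewidth 3.
One such decomposition:
Bags: B1 = {2, 4, 5, 8}  B2 = {3, 4, 5, 8}  B3 = {1, 2, 5, 8}  B4 = {3, 4, 5, 6}  B5 = {3, 4, 6, 7}
Tree: B1–B2, B1–B3, B2–B4, B4–B5

Every bag has size at most 4, so the width is 4 − 1 = 3 and tw(G) ≤ 3. Conversely, {1, 2, 5, 8} is a clique of size 4, and the vertices of any clique must share a bag in every tree decomposition; so some bag has ≥ 4 vertices and tw(G) ≥ 3. Hence tw(G) = 3 exactly.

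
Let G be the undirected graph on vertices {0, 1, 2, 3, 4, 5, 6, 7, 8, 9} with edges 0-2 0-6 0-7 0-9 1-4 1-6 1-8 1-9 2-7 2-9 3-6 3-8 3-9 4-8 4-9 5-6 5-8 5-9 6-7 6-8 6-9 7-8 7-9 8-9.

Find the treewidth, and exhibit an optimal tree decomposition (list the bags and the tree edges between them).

The largest bag has 4 vertices, giving width 3; this decomposition certifies tw(G) ≤ 3. On the other hand G contains the 4-clique {0, 2, 7, 9}. A clique must lie in a single bag of any decomposition, so no decomposition can have width below 3. The upper and lower bounds meet at 3, so that is the treewidth.

Treewidth 3.
Bags: B1 = {1, 6, 8, 9}  B2 = {3, 6, 8, 9}  B3 = {5, 6, 8, 9}  B4 = {1, 4, 8, 9}  B5 = {6, 7, 8, 9}  B6 = {0, 6, 7, 9}  B7 = {0, 2, 7, 9}
Tree: B1–B2, B1–B3, B1–B4, B1–B5, B5–B6, B6–B7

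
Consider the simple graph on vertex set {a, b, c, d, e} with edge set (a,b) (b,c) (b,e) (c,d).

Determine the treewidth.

A width-1 tree decomposition is:
Bags: B1 = {a, b}  B2 = {b, c}  B3 = {b, e}  B4 = {c, d}
Tree: B1–B2, B2–B3, B2–B4
Every bag has size at most 2, so the width is 2 − 1 = 1 and tw(G) ≤ 1. Any graph with an edge has treewidth ≥ 1, and G has the edge b–a. Hence tw(G) = 1 exactly.

1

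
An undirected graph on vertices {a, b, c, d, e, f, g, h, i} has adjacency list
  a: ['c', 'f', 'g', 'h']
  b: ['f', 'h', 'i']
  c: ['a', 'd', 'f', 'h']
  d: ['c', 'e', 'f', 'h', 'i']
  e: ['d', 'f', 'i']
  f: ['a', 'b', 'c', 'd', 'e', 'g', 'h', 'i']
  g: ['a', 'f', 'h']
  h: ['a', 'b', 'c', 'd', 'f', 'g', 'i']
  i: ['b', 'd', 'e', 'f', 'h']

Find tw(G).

3

A width-3 tree decomposition is:
Bags: B1 = {c, d, f, h}  B2 = {a, c, f, h}  B3 = {d, f, h, i}  B4 = {d, e, f, i}  B5 = {a, f, g, h}  B6 = {b, f, h, i}
Tree: B1–B2, B1–B3, B3–B4, B2–B5, B3–B6
The largest bag has 4 vertices, giving width 3; this decomposition certifies tw(G) ≤ 3. Conversely, {d, e, f, i} is a clique of size 4, and the vertices of any clique must share a bag in every tree decomposition; so some bag has ≥ 4 vertices and tw(G) ≥ 3. Therefore the treewidth is 3.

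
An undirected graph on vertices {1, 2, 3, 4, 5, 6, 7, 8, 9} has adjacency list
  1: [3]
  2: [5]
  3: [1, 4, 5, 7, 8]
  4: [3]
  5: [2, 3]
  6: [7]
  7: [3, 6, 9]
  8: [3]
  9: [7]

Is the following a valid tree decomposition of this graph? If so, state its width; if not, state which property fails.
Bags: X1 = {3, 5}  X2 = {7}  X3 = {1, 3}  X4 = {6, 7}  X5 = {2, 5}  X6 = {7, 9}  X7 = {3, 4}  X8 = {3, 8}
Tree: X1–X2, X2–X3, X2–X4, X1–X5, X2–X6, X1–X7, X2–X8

A tree decomposition must satisfy three properties: every vertex lies in some bag; for every edge, both endpoints lie together in some bag; and for every vertex, the bags containing it form a connected subtree. Here edge (3,7) lies in no bag, so the decomposition is invalid.

No — edge (3,7) lies in no bag.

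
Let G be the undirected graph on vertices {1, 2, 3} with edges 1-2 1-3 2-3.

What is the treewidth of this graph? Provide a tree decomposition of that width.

A single bag containing all 3 vertices is trivially a valid decomposition of width 2. On the other hand G contains the 3-clique {1, 2, 3}. A clique must lie in a single bag of any decomposition, so no decomposition can have width below 2. Hence tw(G) = 2 exactly.

Treewidth 2.
One optimal decomposition is:
Bags: B1 = {1, 2, 3}
Tree: (single bag)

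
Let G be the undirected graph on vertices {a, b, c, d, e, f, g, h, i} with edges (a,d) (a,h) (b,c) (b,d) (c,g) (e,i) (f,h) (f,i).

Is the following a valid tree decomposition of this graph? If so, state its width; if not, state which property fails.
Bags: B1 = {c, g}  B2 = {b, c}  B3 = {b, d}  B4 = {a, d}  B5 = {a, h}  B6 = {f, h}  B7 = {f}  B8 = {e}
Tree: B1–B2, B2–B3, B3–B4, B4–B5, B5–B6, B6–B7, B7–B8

A tree decomposition must satisfy three properties: every vertex lies in some bag; for every edge, both endpoints lie together in some bag; and for every vertex, the bags containing it form a connected subtree. Here vertex i appears in no bag, so the decomposition is invalid.

No — vertex i appears in no bag.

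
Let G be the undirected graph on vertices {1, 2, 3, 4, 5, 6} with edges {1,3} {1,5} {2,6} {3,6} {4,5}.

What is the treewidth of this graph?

A width-1 tree decomposition is:
Bags: B1 = {1, 5}  B2 = {1, 3}  B3 = {3, 6}  B4 = {4, 5}  B5 = {2, 6}
Tree: B1–B2, B2–B3, B1–B4, B3–B5
Each bag holds 2 vertices, so the decomposition has width 1, which upper-bounds the treewidth. G has an edge, so its treewidth is at least 1. Therefore the treewidth is 1.

1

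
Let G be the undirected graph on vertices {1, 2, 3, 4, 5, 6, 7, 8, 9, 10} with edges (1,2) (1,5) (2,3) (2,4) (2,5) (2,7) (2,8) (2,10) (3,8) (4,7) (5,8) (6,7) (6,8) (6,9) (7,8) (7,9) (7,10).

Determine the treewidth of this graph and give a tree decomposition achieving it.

The largest bag has 3 vertices, giving width 2; this decomposition certifies tw(G) ≤ 2. On the other hand G contains the 3-clique {6, 7, 9}. A clique must lie in a single bag of any decomposition, so no decomposition can have width below 2. Hence tw(G) = 2 exactly.

Treewidth 2.
One optimal decomposition is:
Bags: B1 = {6, 7, 8}  B2 = {2, 7, 8}  B3 = {2, 4, 7}  B4 = {2, 5, 8}  B5 = {1, 2, 5}  B6 = {2, 7, 10}  B7 = {2, 3, 8}  B8 = {6, 7, 9}
Tree: B1–B2, B2–B3, B2–B4, B4–B5, B3–B6, B4–B7, B1–B8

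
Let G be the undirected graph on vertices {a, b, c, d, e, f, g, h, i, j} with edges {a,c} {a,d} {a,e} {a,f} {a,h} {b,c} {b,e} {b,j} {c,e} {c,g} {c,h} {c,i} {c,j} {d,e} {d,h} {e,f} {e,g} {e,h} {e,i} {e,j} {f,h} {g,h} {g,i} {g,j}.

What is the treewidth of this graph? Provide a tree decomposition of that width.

Treewidth 3.
One such decomposition:
Bags: B1 = {a, d, e, h}  B2 = {a, c, e, h}  B3 = {c, e, g, h}  B4 = {c, e, g, i}  B5 = {c, e, g, j}  B6 = {a, e, f, h}  B7 = {b, c, e, j}
Tree: B1–B2, B2–B3, B3–B4, B4–B5, B1–B6, B5–B7

Every bag has size at most 4, so the width is 4 − 1 = 3 and tw(G) ≤ 3. On the other hand G contains the 4-clique {a, d, e, h}. A clique must lie in a single bag of any decomposition, so no decomposition can have width below 3. The upper and lower bounds meet at 3, so that is the treewidth.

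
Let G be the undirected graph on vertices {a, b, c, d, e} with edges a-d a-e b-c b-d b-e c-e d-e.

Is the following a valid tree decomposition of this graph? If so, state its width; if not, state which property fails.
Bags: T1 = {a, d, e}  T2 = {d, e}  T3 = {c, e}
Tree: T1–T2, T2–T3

A tree decomposition must satisfy three properties: every vertex lies in some bag; for every edge, both endpoints lie together in some bag; and for every vertex, the bags containing it form a connected subtree. Here vertex b appears in no bag, so the decomposition is invalid.

No — vertex b appears in no bag.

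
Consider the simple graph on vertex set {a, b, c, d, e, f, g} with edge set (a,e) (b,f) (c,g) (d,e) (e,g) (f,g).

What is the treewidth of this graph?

1

A width-1 tree decomposition is:
Bags: B1 = {e, g}  B2 = {f, g}  B3 = {b, f}  B4 = {a, e}  B5 = {c, g}  B6 = {d, e}
Tree: B1–B2, B2–B3, B1–B4, B1–B5, B4–B6
The largest bag has 2 vertices, giving width 1; this decomposition certifies tw(G) ≤ 1. G has an edge, so its treewidth is at least 1. Therefore the treewidth is 1.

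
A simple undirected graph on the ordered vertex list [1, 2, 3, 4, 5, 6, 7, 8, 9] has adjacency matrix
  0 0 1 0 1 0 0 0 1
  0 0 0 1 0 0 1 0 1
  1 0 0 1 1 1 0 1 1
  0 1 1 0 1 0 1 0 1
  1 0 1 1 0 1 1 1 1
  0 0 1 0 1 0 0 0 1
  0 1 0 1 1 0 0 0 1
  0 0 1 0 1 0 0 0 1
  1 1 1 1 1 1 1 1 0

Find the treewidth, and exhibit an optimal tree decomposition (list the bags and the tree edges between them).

Every bag has size at most 4, so the width is 4 − 1 = 3 and tw(G) ≤ 3. Conversely, {2, 4, 7, 9} is a clique of size 4, and the vertices of any clique must share a bag in every tree decomposition; so some bag has ≥ 4 vertices and tw(G) ≥ 3. Hence tw(G) = 3 exactly.

Treewidth 3.
Bags: B1 = {2, 4, 7, 9}  B2 = {4, 5, 7, 9}  B3 = {3, 4, 5, 9}  B4 = {3, 5, 8, 9}  B5 = {1, 3, 5, 9}  B6 = {3, 5, 6, 9}
Tree: B1–B2, B2–B3, B3–B4, B3–B5, B3–B6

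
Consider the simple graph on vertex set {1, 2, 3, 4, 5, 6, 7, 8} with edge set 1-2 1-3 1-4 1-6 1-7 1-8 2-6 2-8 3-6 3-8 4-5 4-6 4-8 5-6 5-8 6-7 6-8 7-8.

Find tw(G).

3

A width-3 tree decomposition is:
Bags: B1 = {1, 3, 6, 8}  B2 = {1, 6, 7, 8}  B3 = {1, 4, 6, 8}  B4 = {1, 2, 6, 8}  B5 = {4, 5, 6, 8}
Tree: B1–B2, B2–B3, B3–B4, B3–B5
The largest bag has 4 vertices, giving width 3; this decomposition certifies tw(G) ≤ 3. For the lower bound, the 4 vertices {1, 2, 6, 8} are pairwise adjacent, and any tree decomposition puts a clique entirely inside one bag — forcing width ≥ 3. Therefore the treewidth is 3.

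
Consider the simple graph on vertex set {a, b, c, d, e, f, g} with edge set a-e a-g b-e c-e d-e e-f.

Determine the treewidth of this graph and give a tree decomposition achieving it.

Each bag holds 2 vertices, so the decomposition has width 1, which upper-bounds the treewidth. Any graph with an edge has treewidth ≥ 1, and G has the edge a–e. Hence tw(G) = 1 exactly.

Treewidth 1.
Bags: B1 = {a, e}  B2 = {c, e}  B3 = {a, g}  B4 = {e, f}  B5 = {d, e}  B6 = {b, e}
Tree: B1–B2, B1–B3, B2–B4, B2–B5, B5–B6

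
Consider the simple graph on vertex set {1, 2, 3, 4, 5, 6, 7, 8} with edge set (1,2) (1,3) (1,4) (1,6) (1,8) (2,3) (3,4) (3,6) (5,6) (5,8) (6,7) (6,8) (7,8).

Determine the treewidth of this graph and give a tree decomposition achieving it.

Treewidth 2.
Bags: B1 = {1, 3, 6}  B2 = {1, 2, 3}  B3 = {1, 6, 8}  B4 = {1, 3, 4}  B5 = {6, 7, 8}  B6 = {5, 6, 8}
Tree: B1–B2, B1–B3, B2–B4, B3–B5, B3–B6

The largest bag has 3 vertices, giving width 2; this decomposition certifies tw(G) ≤ 2. Conversely, {1, 6, 8} is a clique of size 3, and the vertices of any clique must share a bag in every tree decomposition; so some bag has ≥ 3 vertices and tw(G) ≥ 2. Combining the bounds, tw(G) = 2.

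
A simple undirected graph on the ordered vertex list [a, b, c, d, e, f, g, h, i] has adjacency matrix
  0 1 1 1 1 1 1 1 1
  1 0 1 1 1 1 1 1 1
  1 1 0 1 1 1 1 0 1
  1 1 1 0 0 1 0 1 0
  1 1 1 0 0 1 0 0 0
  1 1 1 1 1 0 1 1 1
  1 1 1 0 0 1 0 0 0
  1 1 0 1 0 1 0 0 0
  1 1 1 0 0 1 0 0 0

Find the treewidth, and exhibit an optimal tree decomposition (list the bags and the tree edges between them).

The largest bag has 5 vertices, giving width 4; this decomposition certifies tw(G) ≤ 4. Conversely, {a, b, d, f, h} is a clique of size 5, and the vertices of any clique must share a bag in every tree decomposition; so some bag has ≥ 5 vertices and tw(G) ≥ 4. Hence tw(G) = 4 exactly.

Treewidth 4.
Bags: B1 = {a, b, c, d, f}  B2 = {a, b, c, e, f}  B3 = {a, b, c, f, i}  B4 = {a, b, d, f, h}  B5 = {a, b, c, f, g}
Tree: B1–B2, B1–B3, B1–B4, B3–B5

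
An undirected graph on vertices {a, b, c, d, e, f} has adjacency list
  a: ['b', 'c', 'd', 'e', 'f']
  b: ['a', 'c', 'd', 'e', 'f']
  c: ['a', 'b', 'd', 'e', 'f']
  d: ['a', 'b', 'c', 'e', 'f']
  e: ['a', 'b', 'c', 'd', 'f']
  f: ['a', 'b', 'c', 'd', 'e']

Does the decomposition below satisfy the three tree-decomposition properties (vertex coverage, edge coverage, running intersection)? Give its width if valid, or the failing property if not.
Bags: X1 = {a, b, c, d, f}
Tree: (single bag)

No — vertex e appears in no bag.

A tree decomposition must satisfy three properties: every vertex lies in some bag; for every edge, both endpoints lie together in some bag; and for every vertex, the bags containing it form a connected subtree. Here vertex e appears in no bag, so the decomposition is invalid.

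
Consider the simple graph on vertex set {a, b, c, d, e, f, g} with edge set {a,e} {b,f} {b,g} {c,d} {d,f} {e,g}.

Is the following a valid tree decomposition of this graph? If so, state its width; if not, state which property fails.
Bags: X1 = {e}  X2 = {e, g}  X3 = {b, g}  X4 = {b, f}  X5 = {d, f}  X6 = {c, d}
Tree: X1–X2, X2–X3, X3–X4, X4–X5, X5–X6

A tree decomposition must satisfy three properties: every vertex lies in some bag; for every edge, both endpoints lie together in some bag; and for every vertex, the bags containing it form a connected subtree. Here vertex a appears in no bag, so the decomposition is invalid.

No — vertex a appears in no bag.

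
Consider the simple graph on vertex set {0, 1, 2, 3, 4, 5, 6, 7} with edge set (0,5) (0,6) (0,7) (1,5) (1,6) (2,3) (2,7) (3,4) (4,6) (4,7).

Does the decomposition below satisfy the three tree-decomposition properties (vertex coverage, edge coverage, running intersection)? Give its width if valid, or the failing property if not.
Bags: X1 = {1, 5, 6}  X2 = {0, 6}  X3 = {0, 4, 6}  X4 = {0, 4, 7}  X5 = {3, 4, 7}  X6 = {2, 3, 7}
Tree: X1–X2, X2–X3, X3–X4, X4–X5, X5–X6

A tree decomposition must satisfy three properties: every vertex lies in some bag; for every edge, both endpoints lie together in some bag; and for every vertex, the bags containing it form a connected subtree. Here edge (5,0) lies in no bag, so the decomposition is invalid.

No — edge (5,0) lies in no bag.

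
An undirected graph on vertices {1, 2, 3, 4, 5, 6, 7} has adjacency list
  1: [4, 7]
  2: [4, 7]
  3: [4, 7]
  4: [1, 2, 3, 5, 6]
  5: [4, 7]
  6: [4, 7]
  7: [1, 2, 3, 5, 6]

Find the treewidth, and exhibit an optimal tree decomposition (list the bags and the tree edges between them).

The largest bag has 3 vertices, giving width 2; this decomposition certifies tw(G) ≤ 2. For the lower bound, G contains the cycle 7–5–4–3–7, so G is not a forest; only forests have treewidth ≤ 1, hence tw(G) ≥ 2. Combining the bounds, tw(G) = 2.

Treewidth 2.
Bags: B1 = {4, 5, 7}  B2 = {3, 4, 7}  B3 = {4, 6, 7}  B4 = {2, 4, 7}  B5 = {1, 4, 7}
Tree: B1–B2, B2–B3, B3–B4, B4–B5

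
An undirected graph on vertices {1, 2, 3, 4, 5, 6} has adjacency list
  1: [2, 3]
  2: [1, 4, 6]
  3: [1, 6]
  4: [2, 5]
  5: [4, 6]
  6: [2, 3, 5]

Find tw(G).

2

A width-2 tree decomposition is:
Bags: B1 = {2, 4, 5}  B2 = {2, 5, 6}  B3 = {1, 2, 6}  B4 = {1, 3, 6}
Tree: B1–B2, B2–B3, B3–B4
Each bag holds 3 vertices, so the decomposition has width 2, which upper-bounds the treewidth. For the lower bound, G contains the cycle 4–5–6–2–4, so G is not a forest; only forests have treewidth ≤ 1, hence tw(G) ≥ 2. Therefore the treewidth is 2.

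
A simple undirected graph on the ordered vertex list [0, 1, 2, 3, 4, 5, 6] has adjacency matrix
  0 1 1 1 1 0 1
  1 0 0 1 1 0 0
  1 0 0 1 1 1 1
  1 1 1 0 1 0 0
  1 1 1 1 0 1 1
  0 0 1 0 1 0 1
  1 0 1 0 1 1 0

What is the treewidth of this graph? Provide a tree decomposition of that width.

Every bag has size at most 4, so the width is 4 − 1 = 3 and tw(G) ≤ 3. For the lower bound, the 4 vertices {0, 1, 3, 4} are pairwise adjacent, and any tree decomposition puts a clique entirely inside one bag — forcing width ≥ 3. Combining the bounds, tw(G) = 3.

Treewidth 3.
One optimal decomposition is:
Bags: B1 = {0, 2, 4, 6}  B2 = {0, 2, 3, 4}  B3 = {2, 4, 5, 6}  B4 = {0, 1, 3, 4}
Tree: B1–B2, B1–B3, B2–B4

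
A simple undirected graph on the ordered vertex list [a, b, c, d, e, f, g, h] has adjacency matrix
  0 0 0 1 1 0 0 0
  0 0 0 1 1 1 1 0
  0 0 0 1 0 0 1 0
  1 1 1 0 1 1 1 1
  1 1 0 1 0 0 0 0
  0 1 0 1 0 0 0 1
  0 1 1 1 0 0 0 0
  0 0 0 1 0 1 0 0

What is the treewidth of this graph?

A width-2 tree decomposition is:
Bags: B1 = {b, d, e}  B2 = {b, d, g}  B3 = {b, d, f}  B4 = {a, d, e}  B5 = {d, f, h}  B6 = {c, d, g}
Tree: B1–B2, B1–B3, B1–B4, B3–B5, B2–B6
Each bag holds 3 vertices, so the decomposition has width 2, which upper-bounds the treewidth. For the lower bound, the 3 vertices {d, f, h} are pairwise adjacent, and any tree decomposition puts a clique entirely inside one bag — forcing width ≥ 2. The upper and lower bounds meet at 2, so that is the treewidth.

2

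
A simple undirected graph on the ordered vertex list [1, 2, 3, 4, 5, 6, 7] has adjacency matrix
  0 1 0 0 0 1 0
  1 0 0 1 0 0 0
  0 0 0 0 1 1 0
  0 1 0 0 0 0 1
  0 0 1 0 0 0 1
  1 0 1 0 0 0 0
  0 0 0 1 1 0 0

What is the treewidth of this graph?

2

A width-2 tree decomposition is:
Bags: B1 = {3, 5, 7}  B2 = {3, 4, 7}  B3 = {2, 3, 4}  B4 = {1, 2, 3}  B5 = {1, 3, 6}
Tree: B1–B2, B2–B3, B3–B4, B4–B5
Each bag holds 3 vertices, so the decomposition has width 2, which upper-bounds the treewidth. Since 3–5–7–4–2–1–6–3 is a cycle in G, G is not acyclic. Forests are exactly the graphs of treewidth ≤ 1, so tw(G) ≥ 2. The upper and lower bounds meet at 2, so that is the treewidth.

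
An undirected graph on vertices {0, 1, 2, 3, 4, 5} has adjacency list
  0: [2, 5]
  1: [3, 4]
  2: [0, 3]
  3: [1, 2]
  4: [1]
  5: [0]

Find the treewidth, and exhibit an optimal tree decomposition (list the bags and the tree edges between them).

Treewidth 1.
One such decomposition:
Bags: B1 = {1, 4}  B2 = {1, 3}  B3 = {2, 3}  B4 = {0, 2}  B5 = {0, 5}
Tree: B1–B2, B2–B3, B3–B4, B4–B5

The largest bag has 2 vertices, giving width 1; this decomposition certifies tw(G) ≤ 1. Since G has at least one edge (e.g. 4–1), it is not an edgeless graph, so tw(G) ≥ 1. Therefore the treewidth is 1.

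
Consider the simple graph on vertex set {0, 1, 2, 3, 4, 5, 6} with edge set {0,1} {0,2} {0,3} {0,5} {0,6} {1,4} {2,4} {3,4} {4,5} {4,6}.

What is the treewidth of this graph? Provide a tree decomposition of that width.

Treewidth 2.
Bags: B1 = {0, 4, 5}  B2 = {0, 2, 4}  B3 = {0, 3, 4}  B4 = {0, 4, 6}  B5 = {0, 1, 4}
Tree: B1–B2, B2–B3, B3–B4, B4–B5

The largest bag has 3 vertices, giving width 2; this decomposition certifies tw(G) ≤ 2. The edges 4–5–0–2–4 form a cycle, so G is not a tree and its treewidth is at least 2. Therefore the treewidth is 2.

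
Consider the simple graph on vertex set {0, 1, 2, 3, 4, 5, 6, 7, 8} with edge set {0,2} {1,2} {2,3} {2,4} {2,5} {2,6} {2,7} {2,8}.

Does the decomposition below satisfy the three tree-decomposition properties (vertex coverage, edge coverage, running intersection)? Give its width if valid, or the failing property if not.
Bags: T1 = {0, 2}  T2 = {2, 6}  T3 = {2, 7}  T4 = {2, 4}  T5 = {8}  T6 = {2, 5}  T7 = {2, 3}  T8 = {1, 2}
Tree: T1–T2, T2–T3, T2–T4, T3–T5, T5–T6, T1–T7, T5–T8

No — edge (2,8) lies in no bag.

A tree decomposition must satisfy three properties: every vertex lies in some bag; for every edge, both endpoints lie together in some bag; and for every vertex, the bags containing it form a connected subtree. Here edge (2,8) lies in no bag, so the decomposition is invalid.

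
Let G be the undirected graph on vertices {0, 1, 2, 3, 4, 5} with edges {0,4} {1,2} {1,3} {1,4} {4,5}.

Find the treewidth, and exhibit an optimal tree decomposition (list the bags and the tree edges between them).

Treewidth 1.
Bags: B1 = {1, 4}  B2 = {1, 3}  B3 = {1, 2}  B4 = {4, 5}  B5 = {0, 4}
Tree: B1–B2, B2–B3, B1–B4, B4–B5

Each bag holds 2 vertices, so the decomposition has width 1, which upper-bounds the treewidth. Since G has at least one edge (e.g. 4–1), it is not an edgeless graph, so tw(G) ≥ 1. Hence tw(G) = 1 exactly.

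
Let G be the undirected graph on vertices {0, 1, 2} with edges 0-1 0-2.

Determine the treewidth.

1

A width-1 tree decomposition is:
Bags: B1 = {0, 2}  B2 = {0, 1}
Tree: B1–B2
The largest bag has 2 vertices, giving width 1; this decomposition certifies tw(G) ≤ 1. G has an edge, so its treewidth is at least 1. The upper and lower bounds meet at 1, so that is the treewidth.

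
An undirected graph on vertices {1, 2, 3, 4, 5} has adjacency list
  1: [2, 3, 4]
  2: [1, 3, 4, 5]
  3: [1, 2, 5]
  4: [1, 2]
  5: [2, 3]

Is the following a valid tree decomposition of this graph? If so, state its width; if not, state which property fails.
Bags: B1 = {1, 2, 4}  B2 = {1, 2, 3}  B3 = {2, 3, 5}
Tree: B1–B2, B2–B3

Yes; width 2.

Checking the three conditions: (i) the bags cover all of {1, 2, 3, 4, 5}; (ii) for each edge, some bag contains both endpoints; (iii) the bags containing any fixed vertex form a subtree. All hold, so the decomposition is valid with width 3 − 1 = 2.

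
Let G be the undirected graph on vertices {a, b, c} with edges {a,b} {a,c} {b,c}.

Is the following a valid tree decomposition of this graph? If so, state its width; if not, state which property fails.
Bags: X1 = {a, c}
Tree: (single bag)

No — vertex b appears in no bag.

A tree decomposition must satisfy three properties: every vertex lies in some bag; for every edge, both endpoints lie together in some bag; and for every vertex, the bags containing it form a connected subtree. Here vertex b appears in no bag, so the decomposition is invalid.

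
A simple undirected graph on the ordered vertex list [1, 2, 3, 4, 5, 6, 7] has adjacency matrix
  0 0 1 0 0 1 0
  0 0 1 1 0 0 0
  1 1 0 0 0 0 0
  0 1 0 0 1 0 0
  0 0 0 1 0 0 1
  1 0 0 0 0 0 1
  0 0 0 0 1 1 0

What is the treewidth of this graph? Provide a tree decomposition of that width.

Treewidth 2.
One such decomposition:
Bags: B1 = {5, 6, 7}  B2 = {1, 5, 6}  B3 = {1, 3, 5}  B4 = {2, 3, 5}  B5 = {2, 4, 5}
Tree: B1–B2, B2–B3, B3–B4, B4–B5

Each bag holds 3 vertices, so the decomposition has width 2, which upper-bounds the treewidth. Since 5–7–6–1–3–2–4–5 is a cycle in G, G is not acyclic. Forests are exactly the graphs of treewidth ≤ 1, so tw(G) ≥ 2. Therefore the treewidth is 2.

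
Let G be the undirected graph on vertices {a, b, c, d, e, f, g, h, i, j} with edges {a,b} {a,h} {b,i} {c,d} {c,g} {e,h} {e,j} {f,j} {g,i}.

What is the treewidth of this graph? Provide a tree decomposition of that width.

Treewidth 1.
Bags: B1 = {c, d}  B2 = {c, g}  B3 = {g, i}  B4 = {b, i}  B5 = {a, b}  B6 = {a, h}  B7 = {e, h}  B8 = {e, j}  B9 = {f, j}
Tree: B1–B2, B2–B3, B3–B4, B4–B5, B5–B6, B6–B7, B7–B8, B8–B9

Each bag holds 2 vertices, so the decomposition has width 1, which upper-bounds the treewidth. Any graph with an edge has treewidth ≥ 1, and G has the edge d–c. Hence tw(G) = 1 exactly.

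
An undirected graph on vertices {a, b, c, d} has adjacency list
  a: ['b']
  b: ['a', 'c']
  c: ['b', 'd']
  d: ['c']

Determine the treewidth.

1

A width-1 tree decomposition is:
Bags: B1 = {a, b}  B2 = {b, c}  B3 = {c, d}
Tree: B1–B2, B2–B3
Each bag holds 2 vertices, so the decomposition has width 1, which upper-bounds the treewidth. Any graph with an edge has treewidth ≥ 1, and G has the edge a–b. The upper and lower bounds meet at 1, so that is the treewidth.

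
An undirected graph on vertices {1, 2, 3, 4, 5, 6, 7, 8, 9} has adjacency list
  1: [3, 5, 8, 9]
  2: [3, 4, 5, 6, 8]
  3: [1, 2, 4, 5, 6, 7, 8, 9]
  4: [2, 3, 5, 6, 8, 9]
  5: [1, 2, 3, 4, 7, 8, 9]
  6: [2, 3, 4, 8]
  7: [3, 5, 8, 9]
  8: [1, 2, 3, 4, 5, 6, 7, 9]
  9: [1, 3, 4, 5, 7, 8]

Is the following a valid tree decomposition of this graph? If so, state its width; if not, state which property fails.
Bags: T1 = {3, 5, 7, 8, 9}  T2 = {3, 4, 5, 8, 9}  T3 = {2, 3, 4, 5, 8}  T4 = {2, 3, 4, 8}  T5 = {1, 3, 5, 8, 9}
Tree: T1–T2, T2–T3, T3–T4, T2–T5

A tree decomposition must satisfy three properties: every vertex lies in some bag; for every edge, both endpoints lie together in some bag; and for every vertex, the bags containing it form a connected subtree. Here vertex 6 appears in no bag, so the decomposition is invalid.

No — vertex 6 appears in no bag.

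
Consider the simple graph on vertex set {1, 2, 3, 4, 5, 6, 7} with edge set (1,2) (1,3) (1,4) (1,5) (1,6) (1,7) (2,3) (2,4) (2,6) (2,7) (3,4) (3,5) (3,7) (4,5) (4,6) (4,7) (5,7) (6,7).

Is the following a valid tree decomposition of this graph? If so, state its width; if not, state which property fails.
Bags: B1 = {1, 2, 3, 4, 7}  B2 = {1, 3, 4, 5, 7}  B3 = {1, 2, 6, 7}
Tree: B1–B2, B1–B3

No — edge (4,6) lies in no bag.

A tree decomposition must satisfy three properties: every vertex lies in some bag; for every edge, both endpoints lie together in some bag; and for every vertex, the bags containing it form a connected subtree. Here edge (4,6) lies in no bag, so the decomposition is invalid.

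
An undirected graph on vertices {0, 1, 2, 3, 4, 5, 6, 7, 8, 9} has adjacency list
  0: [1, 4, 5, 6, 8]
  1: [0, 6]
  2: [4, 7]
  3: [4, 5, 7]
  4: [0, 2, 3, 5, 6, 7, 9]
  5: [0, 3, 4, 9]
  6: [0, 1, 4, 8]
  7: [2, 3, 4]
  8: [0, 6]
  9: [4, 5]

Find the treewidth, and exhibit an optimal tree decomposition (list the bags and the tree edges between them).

Treewidth 2.
One optimal decomposition is:
Bags: B1 = {0, 4, 5}  B2 = {3, 4, 5}  B3 = {3, 4, 7}  B4 = {0, 4, 6}  B5 = {2, 4, 7}  B6 = {0, 1, 6}  B7 = {0, 6, 8}  B8 = {4, 5, 9}
Tree: B1–B2, B2–B3, B1–B4, B3–B5, B4–B6, B4–B7, B1–B8

Each bag holds 3 vertices, so the decomposition has width 2, which upper-bounds the treewidth. Conversely, {0, 6, 8} is a clique of size 3, and the vertices of any clique must share a bag in every tree decomposition; so some bag has ≥ 3 vertices and tw(G) ≥ 2. The upper and lower bounds meet at 2, so that is the treewidth.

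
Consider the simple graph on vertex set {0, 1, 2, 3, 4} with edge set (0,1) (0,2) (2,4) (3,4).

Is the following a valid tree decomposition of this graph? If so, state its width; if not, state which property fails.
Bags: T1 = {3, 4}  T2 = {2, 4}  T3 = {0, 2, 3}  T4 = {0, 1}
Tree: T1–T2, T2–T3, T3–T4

A tree decomposition must satisfy three properties: every vertex lies in some bag; for every edge, both endpoints lie together in some bag; and for every vertex, the bags containing it form a connected subtree. Here bags containing vertex 3 are not connected in the tree, so the decomposition is invalid.

No — bags containing vertex 3 are not connected in the tree.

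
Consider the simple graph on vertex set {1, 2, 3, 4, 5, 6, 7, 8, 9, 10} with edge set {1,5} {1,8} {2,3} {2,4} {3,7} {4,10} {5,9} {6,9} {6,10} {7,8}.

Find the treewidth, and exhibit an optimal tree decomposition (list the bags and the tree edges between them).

Treewidth 2.
One such decomposition:
Bags: B1 = {2, 4, 10}  B2 = {2, 6, 10}  B3 = {2, 6, 9}  B4 = {2, 5, 9}  B5 = {1, 2, 5}  B6 = {1, 2, 8}  B7 = {2, 7, 8}  B8 = {2, 3, 7}
Tree: B1–B2, B2–B3, B3–B4, B4–B5, B5–B6, B6–B7, B7–B8

The largest bag has 3 vertices, giving width 2; this decomposition certifies tw(G) ≤ 2. For the lower bound, G contains the cycle 2–4–10–6–9–5–1–8–7–3–2, so G is not a forest; only forests have treewidth ≤ 1, hence tw(G) ≥ 2. The upper and lower bounds meet at 2, so that is the treewidth.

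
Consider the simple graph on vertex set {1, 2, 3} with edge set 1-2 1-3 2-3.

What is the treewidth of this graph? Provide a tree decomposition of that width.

Treewidth 2.
One optimal decomposition is:
Bags: B1 = {1, 2, 3}
Tree: (single bag)

With just one bag of size 3, the width is 3 − 1 = 2, so tw(G) ≤ 2. On the other hand G contains the 3-clique {1, 2, 3}. A clique must lie in a single bag of any decomposition, so no decomposition can have width below 2. Combining the bounds, tw(G) = 2.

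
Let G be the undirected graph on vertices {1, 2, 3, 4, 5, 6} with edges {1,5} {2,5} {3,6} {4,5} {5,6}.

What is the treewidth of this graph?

A width-1 tree decomposition is:
Bags: B1 = {4, 5}  B2 = {1, 5}  B3 = {5, 6}  B4 = {3, 6}  B5 = {2, 5}
Tree: B1–B2, B1–B3, B3–B4, B3–B5
Each bag holds 2 vertices, so the decomposition has width 1, which upper-bounds the treewidth. Since G has at least one edge (e.g. 5–4), it is not an edgeless graph, so tw(G) ≥ 1. Combining the bounds, tw(G) = 1.

1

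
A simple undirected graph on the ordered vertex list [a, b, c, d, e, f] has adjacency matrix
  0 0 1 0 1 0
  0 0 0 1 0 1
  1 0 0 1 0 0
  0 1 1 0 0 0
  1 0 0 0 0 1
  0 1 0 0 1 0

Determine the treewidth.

2

A width-2 tree decomposition is:
Bags: B1 = {b, c, d}  B2 = {b, c, f}  B3 = {c, e, f}  B4 = {a, c, e}
Tree: B1–B2, B2–B3, B3–B4
Every bag has size at most 3, so the width is 3 − 1 = 2 and tw(G) ≤ 2. For the lower bound, G contains the cycle c–d–b–f–e–a–c, so G is not a forest; only forests have treewidth ≤ 1, hence tw(G) ≥ 2. The upper and lower bounds meet at 2, so that is the treewidth.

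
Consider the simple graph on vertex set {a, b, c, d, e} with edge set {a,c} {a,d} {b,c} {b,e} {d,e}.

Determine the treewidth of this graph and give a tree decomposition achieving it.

Every bag has size at most 3, so the width is 3 − 1 = 2 and tw(G) ≤ 2. For the lower bound, G contains the cycle c–b–e–d–a–c, so G is not a forest; only forests have treewidth ≤ 1, hence tw(G) ≥ 2. Combining the bounds, tw(G) = 2.

Treewidth 2.
Bags: B1 = {b, c, e}  B2 = {c, d, e}  B3 = {a, c, d}
Tree: B1–B2, B2–B3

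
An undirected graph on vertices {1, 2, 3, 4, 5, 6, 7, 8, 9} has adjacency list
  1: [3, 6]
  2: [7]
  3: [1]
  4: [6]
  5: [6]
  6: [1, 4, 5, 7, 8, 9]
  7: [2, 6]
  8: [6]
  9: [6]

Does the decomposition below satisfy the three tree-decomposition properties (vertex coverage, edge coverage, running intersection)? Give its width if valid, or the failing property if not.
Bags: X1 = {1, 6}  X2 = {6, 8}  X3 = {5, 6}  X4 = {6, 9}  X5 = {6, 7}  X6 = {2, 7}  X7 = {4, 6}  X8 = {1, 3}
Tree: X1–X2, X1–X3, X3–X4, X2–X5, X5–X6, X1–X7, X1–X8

Checking the three conditions: (i) the bags cover all of {1, 2, 3, 4, 5, 6, 7, 8, 9}; (ii) for each edge, some bag contains both endpoints; (iii) the bags containing any fixed vertex form a subtree. All hold, so the decomposition is valid with width 2 − 1 = 1.

Yes; width 1.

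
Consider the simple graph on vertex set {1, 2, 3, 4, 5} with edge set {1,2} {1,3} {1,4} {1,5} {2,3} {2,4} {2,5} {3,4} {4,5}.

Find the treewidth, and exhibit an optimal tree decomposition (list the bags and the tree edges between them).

Each bag holds 4 vertices, so the decomposition has width 3, which upper-bounds the treewidth. For the lower bound, the 4 vertices {1, 2, 3, 4} are pairwise adjacent, and any tree decomposition puts a clique entirely inside one bag — forcing width ≥ 3. The upper and lower bounds meet at 3, so that is the treewidth.

Treewidth 3.
Bags: B1 = {1, 2, 3, 4}  B2 = {1, 2, 4, 5}
Tree: B1–B2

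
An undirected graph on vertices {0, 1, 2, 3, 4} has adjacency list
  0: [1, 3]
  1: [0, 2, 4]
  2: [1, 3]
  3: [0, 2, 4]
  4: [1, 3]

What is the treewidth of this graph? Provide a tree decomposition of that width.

Treewidth 2.
One such decomposition:
Bags: B1 = {1, 3, 4}  B2 = {1, 2, 3}  B3 = {0, 1, 3}
Tree: B1–B2, B2–B3

The largest bag has 3 vertices, giving width 2; this decomposition certifies tw(G) ≤ 2. The edges 4–1–2–3–4 form a cycle, so G is not a tree and its treewidth is at least 2. Combining the bounds, tw(G) = 2.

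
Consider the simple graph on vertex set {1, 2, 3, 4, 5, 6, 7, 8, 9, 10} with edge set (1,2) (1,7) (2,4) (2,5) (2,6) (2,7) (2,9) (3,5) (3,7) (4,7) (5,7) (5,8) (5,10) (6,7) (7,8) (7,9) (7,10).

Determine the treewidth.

A width-2 tree decomposition is:
Bags: B1 = {2, 6, 7}  B2 = {2, 5, 7}  B3 = {2, 4, 7}  B4 = {5, 7, 8}  B5 = {5, 7, 10}  B6 = {2, 7, 9}  B7 = {3, 5, 7}  B8 = {1, 2, 7}
Tree: B1–B2, B2–B3, B2–B4, B2–B5, B2–B6, B4–B7, B1–B8
Each bag holds 3 vertices, so the decomposition has width 2, which upper-bounds the treewidth. For the lower bound, the 3 vertices {5, 7, 8} are pairwise adjacent, and any tree decomposition puts a clique entirely inside one bag — forcing width ≥ 2. Therefore the treewidth is 2.

2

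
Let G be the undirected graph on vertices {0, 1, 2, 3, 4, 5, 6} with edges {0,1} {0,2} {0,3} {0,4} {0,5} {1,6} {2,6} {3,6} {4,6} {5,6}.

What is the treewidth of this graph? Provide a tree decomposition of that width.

Treewidth 2.
One optimal decomposition is:
Bags: B1 = {0, 2, 6}  B2 = {0, 1, 6}  B3 = {0, 4, 6}  B4 = {0, 3, 6}  B5 = {0, 5, 6}
Tree: B1–B2, B2–B3, B3–B4, B4–B5

Each bag holds 3 vertices, so the decomposition has width 2, which upper-bounds the treewidth. The edges 0–2–6–1–0 form a cycle, so G is not a tree and its treewidth is at least 2. Therefore the treewidth is 2.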